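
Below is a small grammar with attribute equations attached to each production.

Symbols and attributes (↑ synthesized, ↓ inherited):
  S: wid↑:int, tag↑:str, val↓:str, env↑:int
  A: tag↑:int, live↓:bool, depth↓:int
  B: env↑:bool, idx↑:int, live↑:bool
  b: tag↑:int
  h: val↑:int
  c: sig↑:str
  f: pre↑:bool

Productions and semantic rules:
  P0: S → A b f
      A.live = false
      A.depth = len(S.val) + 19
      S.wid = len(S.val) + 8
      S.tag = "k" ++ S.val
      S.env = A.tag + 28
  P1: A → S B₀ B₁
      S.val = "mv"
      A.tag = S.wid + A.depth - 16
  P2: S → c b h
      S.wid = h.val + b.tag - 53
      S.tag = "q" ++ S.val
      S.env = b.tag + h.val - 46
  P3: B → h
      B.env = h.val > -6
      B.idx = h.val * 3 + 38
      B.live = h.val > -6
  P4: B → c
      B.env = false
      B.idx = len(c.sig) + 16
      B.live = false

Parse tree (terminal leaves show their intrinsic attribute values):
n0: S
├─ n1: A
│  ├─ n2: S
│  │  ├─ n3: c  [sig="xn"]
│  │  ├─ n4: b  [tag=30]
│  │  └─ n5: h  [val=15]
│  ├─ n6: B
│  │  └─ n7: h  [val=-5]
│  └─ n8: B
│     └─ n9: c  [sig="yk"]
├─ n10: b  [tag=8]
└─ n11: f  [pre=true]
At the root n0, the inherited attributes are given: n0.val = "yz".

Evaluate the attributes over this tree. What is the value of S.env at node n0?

25

1. n0.val = "yz"  [given at root]
2. n1.live = false  [false]
3. n1.depth = 21  [len(S.val) + 19]
4. n2.val = "mv"  ["mv"]
5. n3.sig = "xn"  [terminal]
6. n4.tag = 30  [terminal]
7. n5.val = 15  [terminal]
8. n2.wid = -8  [h.val + b.tag - 53]
9. n2.tag = "qmv"  ["q" ++ S.val]
10. n2.env = -1  [b.tag + h.val - 46]
11. n7.val = -5  [terminal]
12. n6.env = true  [h.val > -6]
13. n6.idx = 23  [h.val * 3 + 38]
14. n6.live = true  [h.val > -6]
15. n9.sig = "yk"  [terminal]
16. n8.env = false  [false]
17. n8.idx = 18  [len(c.sig) + 16]
18. n8.live = false  [false]
19. n1.tag = -3  [S.wid + A.depth - 16]
20. n10.tag = 8  [terminal]
21. n11.pre = true  [terminal]
22. n0.wid = 10  [len(S.val) + 8]
23. n0.tag = "kyz"  ["k" ++ S.val]
24. n0.env = 25  [A.tag + 28]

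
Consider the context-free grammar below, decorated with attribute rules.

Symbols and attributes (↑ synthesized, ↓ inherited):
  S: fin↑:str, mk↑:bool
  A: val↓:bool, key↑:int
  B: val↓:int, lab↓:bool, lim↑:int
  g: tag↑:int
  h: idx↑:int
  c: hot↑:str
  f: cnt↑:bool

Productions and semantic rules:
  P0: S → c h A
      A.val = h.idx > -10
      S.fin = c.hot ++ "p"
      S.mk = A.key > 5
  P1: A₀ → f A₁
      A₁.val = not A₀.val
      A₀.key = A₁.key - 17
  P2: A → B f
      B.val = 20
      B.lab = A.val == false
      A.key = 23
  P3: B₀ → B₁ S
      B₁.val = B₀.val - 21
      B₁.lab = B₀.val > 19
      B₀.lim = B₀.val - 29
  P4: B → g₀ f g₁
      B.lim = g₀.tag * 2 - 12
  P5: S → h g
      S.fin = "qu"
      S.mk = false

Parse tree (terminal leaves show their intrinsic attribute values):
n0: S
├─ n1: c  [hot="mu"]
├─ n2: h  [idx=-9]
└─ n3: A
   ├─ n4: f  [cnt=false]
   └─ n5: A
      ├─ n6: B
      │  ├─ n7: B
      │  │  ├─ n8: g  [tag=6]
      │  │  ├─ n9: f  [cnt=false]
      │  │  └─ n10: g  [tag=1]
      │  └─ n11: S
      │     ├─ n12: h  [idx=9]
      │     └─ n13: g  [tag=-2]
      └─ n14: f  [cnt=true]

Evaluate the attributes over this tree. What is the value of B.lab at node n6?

1. n1.hot = "mu"  [terminal]
2. n2.idx = -9  [terminal]
3. n3.val = true  [h.idx > -10]
4. n4.cnt = false  [terminal]
5. n5.val = false  [not A₀.val]
6. n6.val = 20  [20]
7. n6.lab = true  [A.val == false]
8. n7.val = -1  [B₀.val - 21]
9. n7.lab = true  [B₀.val > 19]
10. n8.tag = 6  [terminal]
11. n9.cnt = false  [terminal]
12. n10.tag = 1  [terminal]
13. n7.lim = 0  [g₀.tag * 2 - 12]
14. n12.idx = 9  [terminal]
15. n13.tag = -2  [terminal]
16. n11.fin = "qu"  ["qu"]
17. n11.mk = false  [false]
18. n6.lim = -9  [B₀.val - 29]
19. n14.cnt = true  [terminal]
20. n5.key = 23  [23]
21. n3.key = 6  [A₁.key - 17]
22. n0.fin = "mup"  [c.hot ++ "p"]
23. n0.mk = true  [A.key > 5]

true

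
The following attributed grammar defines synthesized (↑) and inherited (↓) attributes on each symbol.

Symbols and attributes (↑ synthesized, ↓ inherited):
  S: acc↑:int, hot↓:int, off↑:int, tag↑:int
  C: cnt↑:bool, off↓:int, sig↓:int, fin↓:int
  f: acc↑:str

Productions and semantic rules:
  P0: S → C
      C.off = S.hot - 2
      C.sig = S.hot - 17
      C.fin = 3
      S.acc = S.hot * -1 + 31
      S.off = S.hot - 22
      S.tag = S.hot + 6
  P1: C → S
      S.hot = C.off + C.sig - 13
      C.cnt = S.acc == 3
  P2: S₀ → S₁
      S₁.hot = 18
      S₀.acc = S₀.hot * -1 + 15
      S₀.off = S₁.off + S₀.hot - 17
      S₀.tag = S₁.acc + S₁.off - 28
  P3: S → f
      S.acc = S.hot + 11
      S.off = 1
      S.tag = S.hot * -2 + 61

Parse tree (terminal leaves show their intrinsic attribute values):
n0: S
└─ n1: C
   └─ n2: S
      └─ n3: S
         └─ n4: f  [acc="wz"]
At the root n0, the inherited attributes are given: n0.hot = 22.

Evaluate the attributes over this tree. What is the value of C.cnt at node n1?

true

1. n0.hot = 22  [given at root]
2. n1.off = 20  [S.hot - 2]
3. n1.sig = 5  [S.hot - 17]
4. n1.fin = 3  [3]
5. n2.hot = 12  [C.off + C.sig - 13]
6. n3.hot = 18  [18]
7. n4.acc = "wz"  [terminal]
8. n3.acc = 29  [S.hot + 11]
9. n3.off = 1  [1]
10. n3.tag = 25  [S.hot * -2 + 61]
11. n2.acc = 3  [S₀.hot * -1 + 15]
12. n2.off = -4  [S₁.off + S₀.hot - 17]
13. n2.tag = 2  [S₁.acc + S₁.off - 28]
14. n1.cnt = true  [S.acc == 3]
15. n0.acc = 9  [S.hot * -1 + 31]
16. n0.off = 0  [S.hot - 22]
17. n0.tag = 28  [S.hot + 6]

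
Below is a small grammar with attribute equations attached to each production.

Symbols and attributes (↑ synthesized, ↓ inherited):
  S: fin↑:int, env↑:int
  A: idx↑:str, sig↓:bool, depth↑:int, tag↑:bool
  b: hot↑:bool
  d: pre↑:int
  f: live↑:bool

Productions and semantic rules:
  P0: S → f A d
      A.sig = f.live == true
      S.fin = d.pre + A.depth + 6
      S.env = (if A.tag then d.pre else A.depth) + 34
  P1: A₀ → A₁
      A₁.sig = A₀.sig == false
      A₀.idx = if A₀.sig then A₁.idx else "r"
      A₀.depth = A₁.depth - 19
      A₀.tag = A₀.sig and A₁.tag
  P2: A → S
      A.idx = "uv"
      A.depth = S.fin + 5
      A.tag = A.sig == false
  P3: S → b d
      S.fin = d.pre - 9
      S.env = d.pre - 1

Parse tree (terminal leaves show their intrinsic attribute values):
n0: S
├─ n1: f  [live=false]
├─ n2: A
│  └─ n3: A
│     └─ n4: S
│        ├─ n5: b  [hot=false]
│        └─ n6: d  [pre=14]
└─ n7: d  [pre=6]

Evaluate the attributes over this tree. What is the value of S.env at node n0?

1. n1.live = false  [terminal]
2. n2.sig = false  [f.live == true]
3. n3.sig = true  [A₀.sig == false]
4. n5.hot = false  [terminal]
5. n6.pre = 14  [terminal]
6. n4.fin = 5  [d.pre - 9]
7. n4.env = 13  [d.pre - 1]
8. n3.idx = "uv"  ["uv"]
9. n3.depth = 10  [S.fin + 5]
10. n3.tag = false  [A.sig == false]
11. n2.idx = "r"  [if A₀.sig then A₁.idx else "r"]
12. n2.depth = -9  [A₁.depth - 19]
13. n2.tag = false  [A₀.sig and A₁.tag]
14. n7.pre = 6  [terminal]
15. n0.fin = 3  [d.pre + A.depth + 6]
16. n0.env = 25  [(if A.tag then d.pre else A.depth) + 34]

25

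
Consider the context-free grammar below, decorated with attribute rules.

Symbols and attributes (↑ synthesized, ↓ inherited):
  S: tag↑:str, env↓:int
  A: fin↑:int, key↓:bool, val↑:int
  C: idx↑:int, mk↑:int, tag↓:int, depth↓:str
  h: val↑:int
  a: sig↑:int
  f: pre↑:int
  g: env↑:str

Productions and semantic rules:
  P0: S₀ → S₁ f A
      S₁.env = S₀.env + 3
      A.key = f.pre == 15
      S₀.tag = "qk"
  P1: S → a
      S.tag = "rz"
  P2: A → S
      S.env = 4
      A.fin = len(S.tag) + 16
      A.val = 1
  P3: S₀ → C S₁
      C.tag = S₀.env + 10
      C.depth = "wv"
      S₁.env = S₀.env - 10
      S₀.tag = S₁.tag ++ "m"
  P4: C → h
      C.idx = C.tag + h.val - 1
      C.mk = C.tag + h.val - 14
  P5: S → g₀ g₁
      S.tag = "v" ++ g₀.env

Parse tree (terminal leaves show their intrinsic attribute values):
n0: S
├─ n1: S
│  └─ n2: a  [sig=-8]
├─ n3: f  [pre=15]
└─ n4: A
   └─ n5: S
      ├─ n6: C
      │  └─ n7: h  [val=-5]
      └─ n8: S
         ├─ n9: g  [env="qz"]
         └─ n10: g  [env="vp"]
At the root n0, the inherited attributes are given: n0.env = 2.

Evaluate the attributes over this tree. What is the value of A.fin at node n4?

20

1. n0.env = 2  [given at root]
2. n1.env = 5  [S₀.env + 3]
3. n2.sig = -8  [terminal]
4. n1.tag = "rz"  ["rz"]
5. n3.pre = 15  [terminal]
6. n4.key = true  [f.pre == 15]
7. n5.env = 4  [4]
8. n6.tag = 14  [S₀.env + 10]
9. n6.depth = "wv"  ["wv"]
10. n7.val = -5  [terminal]
11. n6.idx = 8  [C.tag + h.val - 1]
12. n6.mk = -5  [C.tag + h.val - 14]
13. n8.env = -6  [S₀.env - 10]
14. n9.env = "qz"  [terminal]
15. n10.env = "vp"  [terminal]
16. n8.tag = "vqz"  ["v" ++ g₀.env]
17. n5.tag = "vqzm"  [S₁.tag ++ "m"]
18. n4.fin = 20  [len(S.tag) + 16]
19. n4.val = 1  [1]
20. n0.tag = "qk"  ["qk"]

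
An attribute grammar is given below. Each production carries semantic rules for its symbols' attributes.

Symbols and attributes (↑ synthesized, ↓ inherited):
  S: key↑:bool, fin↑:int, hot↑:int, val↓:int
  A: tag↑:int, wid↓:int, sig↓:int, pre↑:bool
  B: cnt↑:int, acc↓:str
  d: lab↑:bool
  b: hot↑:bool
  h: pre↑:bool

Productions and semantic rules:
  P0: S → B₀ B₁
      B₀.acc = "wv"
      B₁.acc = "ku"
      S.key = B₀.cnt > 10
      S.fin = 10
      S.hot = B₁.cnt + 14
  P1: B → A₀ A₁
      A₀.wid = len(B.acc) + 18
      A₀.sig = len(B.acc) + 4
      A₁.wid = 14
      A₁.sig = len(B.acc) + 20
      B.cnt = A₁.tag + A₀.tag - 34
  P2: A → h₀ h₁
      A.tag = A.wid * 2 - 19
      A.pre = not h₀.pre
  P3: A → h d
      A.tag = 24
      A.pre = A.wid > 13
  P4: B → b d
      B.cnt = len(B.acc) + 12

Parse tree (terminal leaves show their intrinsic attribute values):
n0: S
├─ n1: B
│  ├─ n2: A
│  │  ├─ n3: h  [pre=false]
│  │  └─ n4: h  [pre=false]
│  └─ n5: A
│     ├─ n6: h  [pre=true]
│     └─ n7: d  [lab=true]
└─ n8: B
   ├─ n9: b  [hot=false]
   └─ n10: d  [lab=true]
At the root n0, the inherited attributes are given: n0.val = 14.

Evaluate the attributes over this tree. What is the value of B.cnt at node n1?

11

1. n0.val = 14  [given at root]
2. n1.acc = "wv"  ["wv"]
3. n2.wid = 20  [len(B.acc) + 18]
4. n2.sig = 6  [len(B.acc) + 4]
5. n3.pre = false  [terminal]
6. n4.pre = false  [terminal]
7. n2.tag = 21  [A.wid * 2 - 19]
8. n2.pre = true  [not h₀.pre]
9. n5.wid = 14  [14]
10. n5.sig = 22  [len(B.acc) + 20]
11. n6.pre = true  [terminal]
12. n7.lab = true  [terminal]
13. n5.tag = 24  [24]
14. n5.pre = true  [A.wid > 13]
15. n1.cnt = 11  [A₁.tag + A₀.tag - 34]
16. n8.acc = "ku"  ["ku"]
17. n9.hot = false  [terminal]
18. n10.lab = true  [terminal]
19. n8.cnt = 14  [len(B.acc) + 12]
20. n0.key = true  [B₀.cnt > 10]
21. n0.fin = 10  [10]
22. n0.hot = 28  [B₁.cnt + 14]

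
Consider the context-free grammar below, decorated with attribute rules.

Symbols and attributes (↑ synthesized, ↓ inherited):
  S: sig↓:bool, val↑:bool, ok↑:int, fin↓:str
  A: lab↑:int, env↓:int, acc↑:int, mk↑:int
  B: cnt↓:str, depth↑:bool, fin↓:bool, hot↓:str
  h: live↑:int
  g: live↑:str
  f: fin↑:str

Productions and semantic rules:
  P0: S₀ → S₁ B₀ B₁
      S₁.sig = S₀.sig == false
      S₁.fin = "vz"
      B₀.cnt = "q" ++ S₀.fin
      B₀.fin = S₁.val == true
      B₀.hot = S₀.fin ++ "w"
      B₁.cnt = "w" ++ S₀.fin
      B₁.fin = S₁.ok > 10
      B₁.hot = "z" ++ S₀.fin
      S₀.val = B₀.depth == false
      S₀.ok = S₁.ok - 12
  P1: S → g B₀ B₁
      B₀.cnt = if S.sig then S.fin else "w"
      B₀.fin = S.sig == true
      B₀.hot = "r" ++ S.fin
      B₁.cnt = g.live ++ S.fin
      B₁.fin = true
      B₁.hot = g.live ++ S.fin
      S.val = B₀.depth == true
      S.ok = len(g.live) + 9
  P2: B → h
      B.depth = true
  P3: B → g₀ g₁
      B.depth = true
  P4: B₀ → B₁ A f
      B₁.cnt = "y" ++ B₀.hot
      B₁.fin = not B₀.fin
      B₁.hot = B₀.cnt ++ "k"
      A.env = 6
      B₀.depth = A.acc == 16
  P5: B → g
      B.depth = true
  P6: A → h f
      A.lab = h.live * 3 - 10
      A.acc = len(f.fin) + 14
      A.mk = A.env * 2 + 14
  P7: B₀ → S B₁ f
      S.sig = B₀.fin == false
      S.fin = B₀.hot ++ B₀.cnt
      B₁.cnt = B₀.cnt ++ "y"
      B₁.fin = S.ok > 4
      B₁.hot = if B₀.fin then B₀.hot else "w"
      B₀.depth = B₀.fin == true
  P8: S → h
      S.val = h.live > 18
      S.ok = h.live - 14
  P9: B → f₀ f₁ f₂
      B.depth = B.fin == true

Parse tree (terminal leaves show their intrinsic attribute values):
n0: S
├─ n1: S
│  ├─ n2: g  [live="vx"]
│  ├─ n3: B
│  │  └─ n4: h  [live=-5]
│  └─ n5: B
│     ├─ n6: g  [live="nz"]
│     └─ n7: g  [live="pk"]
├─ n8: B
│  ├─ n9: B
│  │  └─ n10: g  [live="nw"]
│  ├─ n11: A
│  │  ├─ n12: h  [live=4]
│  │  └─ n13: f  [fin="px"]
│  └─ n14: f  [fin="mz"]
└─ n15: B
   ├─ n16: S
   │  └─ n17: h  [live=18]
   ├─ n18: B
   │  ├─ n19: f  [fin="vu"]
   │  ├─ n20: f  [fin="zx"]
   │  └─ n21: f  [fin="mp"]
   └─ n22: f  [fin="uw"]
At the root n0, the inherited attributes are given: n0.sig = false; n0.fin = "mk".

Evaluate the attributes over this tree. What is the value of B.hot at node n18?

"zmk"

1. n0.sig = false  [given at root]
2. n0.fin = "mk"  [given at root]
3. n1.sig = true  [S₀.sig == false]
4. n1.fin = "vz"  ["vz"]
5. n2.live = "vx"  [terminal]
6. n3.cnt = "vz"  [if S.sig then S.fin else "w"]
7. n3.fin = true  [S.sig == true]
8. n3.hot = "rvz"  ["r" ++ S.fin]
9. n4.live = -5  [terminal]
10. n3.depth = true  [true]
11. n5.cnt = "vxvz"  [g.live ++ S.fin]
12. n5.fin = true  [true]
13. n5.hot = "vxvz"  [g.live ++ S.fin]
14. n6.live = "nz"  [terminal]
15. n7.live = "pk"  [terminal]
16. n5.depth = true  [true]
17. n1.val = true  [B₀.depth == true]
18. n1.ok = 11  [len(g.live) + 9]
19. n8.cnt = "qmk"  ["q" ++ S₀.fin]
20. n8.fin = true  [S₁.val == true]
21. n8.hot = "mkw"  [S₀.fin ++ "w"]
22. n9.cnt = "ymkw"  ["y" ++ B₀.hot]
23. n9.fin = false  [not B₀.fin]
24. n9.hot = "qmkk"  [B₀.cnt ++ "k"]
25. n10.live = "nw"  [terminal]
26. n9.depth = true  [true]
27. n11.env = 6  [6]
28. n12.live = 4  [terminal]
29. n13.fin = "px"  [terminal]
30. n11.lab = 2  [h.live * 3 - 10]
31. n11.acc = 16  [len(f.fin) + 14]
32. n11.mk = 26  [A.env * 2 + 14]
33. n14.fin = "mz"  [terminal]
34. n8.depth = true  [A.acc == 16]
35. n15.cnt = "wmk"  ["w" ++ S₀.fin]
36. n15.fin = true  [S₁.ok > 10]
37. n15.hot = "zmk"  ["z" ++ S₀.fin]
38. n16.sig = false  [B₀.fin == false]
39. n16.fin = "zmkwmk"  [B₀.hot ++ B₀.cnt]
40. n17.live = 18  [terminal]
41. n16.val = false  [h.live > 18]
42. n16.ok = 4  [h.live - 14]
43. n18.cnt = "wmky"  [B₀.cnt ++ "y"]
44. n18.fin = false  [S.ok > 4]
45. n18.hot = "zmk"  [if B₀.fin then B₀.hot else "w"]
46. n19.fin = "vu"  [terminal]
47. n20.fin = "zx"  [terminal]
48. n21.fin = "mp"  [terminal]
49. n18.depth = false  [B.fin == true]
50. n22.fin = "uw"  [terminal]
51. n15.depth = true  [B₀.fin == true]
52. n0.val = false  [B₀.depth == false]
53. n0.ok = -1  [S₁.ok - 12]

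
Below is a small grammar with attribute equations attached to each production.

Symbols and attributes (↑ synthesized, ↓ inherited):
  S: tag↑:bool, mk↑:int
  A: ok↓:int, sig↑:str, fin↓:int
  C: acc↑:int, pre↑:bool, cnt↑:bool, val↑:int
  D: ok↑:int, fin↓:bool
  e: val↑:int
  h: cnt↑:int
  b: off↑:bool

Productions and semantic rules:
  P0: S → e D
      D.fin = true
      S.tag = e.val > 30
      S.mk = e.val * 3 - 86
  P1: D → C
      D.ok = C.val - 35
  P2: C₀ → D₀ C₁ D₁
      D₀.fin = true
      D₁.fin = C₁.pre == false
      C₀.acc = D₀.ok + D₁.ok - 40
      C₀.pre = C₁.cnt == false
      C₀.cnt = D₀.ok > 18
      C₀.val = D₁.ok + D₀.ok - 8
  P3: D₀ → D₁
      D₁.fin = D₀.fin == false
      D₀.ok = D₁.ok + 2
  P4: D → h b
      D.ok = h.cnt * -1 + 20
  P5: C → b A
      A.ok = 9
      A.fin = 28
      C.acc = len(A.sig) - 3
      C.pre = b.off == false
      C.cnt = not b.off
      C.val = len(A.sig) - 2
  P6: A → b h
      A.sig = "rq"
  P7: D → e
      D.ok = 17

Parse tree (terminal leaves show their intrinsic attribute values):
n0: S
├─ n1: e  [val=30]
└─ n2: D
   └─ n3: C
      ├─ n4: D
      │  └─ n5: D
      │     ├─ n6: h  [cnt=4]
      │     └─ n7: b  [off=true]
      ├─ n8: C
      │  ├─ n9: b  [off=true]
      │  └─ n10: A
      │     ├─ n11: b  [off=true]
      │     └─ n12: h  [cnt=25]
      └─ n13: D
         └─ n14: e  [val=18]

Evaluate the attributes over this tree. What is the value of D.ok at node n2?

1. n1.val = 30  [terminal]
2. n2.fin = true  [true]
3. n4.fin = true  [true]
4. n5.fin = false  [D₀.fin == false]
5. n6.cnt = 4  [terminal]
6. n7.off = true  [terminal]
7. n5.ok = 16  [h.cnt * -1 + 20]
8. n4.ok = 18  [D₁.ok + 2]
9. n9.off = true  [terminal]
10. n10.ok = 9  [9]
11. n10.fin = 28  [28]
12. n11.off = true  [terminal]
13. n12.cnt = 25  [terminal]
14. n10.sig = "rq"  ["rq"]
15. n8.acc = -1  [len(A.sig) - 3]
16. n8.pre = false  [b.off == false]
17. n8.cnt = false  [not b.off]
18. n8.val = 0  [len(A.sig) - 2]
19. n13.fin = true  [C₁.pre == false]
20. n14.val = 18  [terminal]
21. n13.ok = 17  [17]
22. n3.acc = -5  [D₀.ok + D₁.ok - 40]
23. n3.pre = true  [C₁.cnt == false]
24. n3.cnt = false  [D₀.ok > 18]
25. n3.val = 27  [D₁.ok + D₀.ok - 8]
26. n2.ok = -8  [C.val - 35]
27. n0.tag = false  [e.val > 30]
28. n0.mk = 4  [e.val * 3 - 86]

-8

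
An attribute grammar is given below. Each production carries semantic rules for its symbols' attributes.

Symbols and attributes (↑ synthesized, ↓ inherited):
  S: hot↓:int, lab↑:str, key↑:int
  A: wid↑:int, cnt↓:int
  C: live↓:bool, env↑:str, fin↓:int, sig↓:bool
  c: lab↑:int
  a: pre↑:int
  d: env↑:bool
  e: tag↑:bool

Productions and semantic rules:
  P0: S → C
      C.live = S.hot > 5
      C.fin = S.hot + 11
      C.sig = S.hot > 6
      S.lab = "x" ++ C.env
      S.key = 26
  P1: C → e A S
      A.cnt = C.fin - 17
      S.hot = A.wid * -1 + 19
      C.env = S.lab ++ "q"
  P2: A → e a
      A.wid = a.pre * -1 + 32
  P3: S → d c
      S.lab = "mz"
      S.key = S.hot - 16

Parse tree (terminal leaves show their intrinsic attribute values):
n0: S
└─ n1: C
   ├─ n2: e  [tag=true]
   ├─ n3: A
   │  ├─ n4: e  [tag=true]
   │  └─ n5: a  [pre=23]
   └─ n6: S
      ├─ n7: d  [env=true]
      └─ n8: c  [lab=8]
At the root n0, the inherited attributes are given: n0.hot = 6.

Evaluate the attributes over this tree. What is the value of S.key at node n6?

-6

1. n0.hot = 6  [given at root]
2. n1.live = true  [S.hot > 5]
3. n1.fin = 17  [S.hot + 11]
4. n1.sig = false  [S.hot > 6]
5. n2.tag = true  [terminal]
6. n3.cnt = 0  [C.fin - 17]
7. n4.tag = true  [terminal]
8. n5.pre = 23  [terminal]
9. n3.wid = 9  [a.pre * -1 + 32]
10. n6.hot = 10  [A.wid * -1 + 19]
11. n7.env = true  [terminal]
12. n8.lab = 8  [terminal]
13. n6.lab = "mz"  ["mz"]
14. n6.key = -6  [S.hot - 16]
15. n1.env = "mzq"  [S.lab ++ "q"]
16. n0.lab = "xmzq"  ["x" ++ C.env]
17. n0.key = 26  [26]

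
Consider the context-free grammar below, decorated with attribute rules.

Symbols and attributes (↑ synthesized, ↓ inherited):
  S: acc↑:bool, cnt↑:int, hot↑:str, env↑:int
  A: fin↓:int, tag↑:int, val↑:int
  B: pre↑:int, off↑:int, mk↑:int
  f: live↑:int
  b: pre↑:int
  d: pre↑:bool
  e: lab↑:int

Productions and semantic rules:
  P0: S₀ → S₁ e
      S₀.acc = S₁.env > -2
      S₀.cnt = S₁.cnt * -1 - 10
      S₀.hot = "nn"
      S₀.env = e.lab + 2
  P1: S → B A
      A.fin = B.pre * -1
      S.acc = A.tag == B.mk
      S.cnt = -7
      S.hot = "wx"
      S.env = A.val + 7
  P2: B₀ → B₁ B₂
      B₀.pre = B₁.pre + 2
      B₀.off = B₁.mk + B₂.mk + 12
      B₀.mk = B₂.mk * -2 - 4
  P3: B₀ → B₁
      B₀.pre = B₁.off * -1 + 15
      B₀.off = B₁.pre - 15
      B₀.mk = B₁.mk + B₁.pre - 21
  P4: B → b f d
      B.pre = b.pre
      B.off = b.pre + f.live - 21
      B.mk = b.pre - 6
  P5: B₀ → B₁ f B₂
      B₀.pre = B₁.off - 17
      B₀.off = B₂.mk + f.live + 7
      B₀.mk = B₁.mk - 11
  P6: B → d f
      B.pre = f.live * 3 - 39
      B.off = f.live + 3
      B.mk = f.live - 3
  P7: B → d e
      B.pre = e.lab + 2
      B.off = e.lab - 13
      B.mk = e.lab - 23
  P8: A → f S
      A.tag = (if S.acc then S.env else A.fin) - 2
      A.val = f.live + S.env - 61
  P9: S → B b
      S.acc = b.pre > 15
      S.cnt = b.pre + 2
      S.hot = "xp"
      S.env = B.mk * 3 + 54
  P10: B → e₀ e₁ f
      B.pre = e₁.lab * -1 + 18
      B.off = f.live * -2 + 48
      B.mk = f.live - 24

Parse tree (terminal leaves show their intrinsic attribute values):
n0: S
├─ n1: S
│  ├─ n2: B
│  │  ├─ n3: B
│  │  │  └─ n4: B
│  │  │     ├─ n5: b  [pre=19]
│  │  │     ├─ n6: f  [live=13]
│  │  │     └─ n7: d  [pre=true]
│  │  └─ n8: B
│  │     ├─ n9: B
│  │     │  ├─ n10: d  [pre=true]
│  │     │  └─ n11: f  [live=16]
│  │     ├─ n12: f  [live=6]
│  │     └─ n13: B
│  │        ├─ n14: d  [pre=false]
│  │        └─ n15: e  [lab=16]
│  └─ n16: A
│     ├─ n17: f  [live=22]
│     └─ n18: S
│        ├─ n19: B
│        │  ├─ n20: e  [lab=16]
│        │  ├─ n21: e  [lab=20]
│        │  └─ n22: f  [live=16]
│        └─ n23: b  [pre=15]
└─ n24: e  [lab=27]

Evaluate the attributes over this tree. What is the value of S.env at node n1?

1. n5.pre = 19  [terminal]
2. n6.live = 13  [terminal]
3. n7.pre = true  [terminal]
4. n4.pre = 19  [b.pre]
5. n4.off = 11  [b.pre + f.live - 21]
6. n4.mk = 13  [b.pre - 6]
7. n3.pre = 4  [B₁.off * -1 + 15]
8. n3.off = 4  [B₁.pre - 15]
9. n3.mk = 11  [B₁.mk + B₁.pre - 21]
10. n10.pre = true  [terminal]
11. n11.live = 16  [terminal]
12. n9.pre = 9  [f.live * 3 - 39]
13. n9.off = 19  [f.live + 3]
14. n9.mk = 13  [f.live - 3]
15. n12.live = 6  [terminal]
16. n14.pre = false  [terminal]
17. n15.lab = 16  [terminal]
18. n13.pre = 18  [e.lab + 2]
19. n13.off = 3  [e.lab - 13]
20. n13.mk = -7  [e.lab - 23]
21. n8.pre = 2  [B₁.off - 17]
22. n8.off = 6  [B₂.mk + f.live + 7]
23. n8.mk = 2  [B₁.mk - 11]
24. n2.pre = 6  [B₁.pre + 2]
25. n2.off = 25  [B₁.mk + B₂.mk + 12]
26. n2.mk = -8  [B₂.mk * -2 - 4]
27. n16.fin = -6  [B.pre * -1]
28. n17.live = 22  [terminal]
29. n20.lab = 16  [terminal]
30. n21.lab = 20  [terminal]
31. n22.live = 16  [terminal]
32. n19.pre = -2  [e₁.lab * -1 + 18]
33. n19.off = 16  [f.live * -2 + 48]
34. n19.mk = -8  [f.live - 24]
35. n23.pre = 15  [terminal]
36. n18.acc = false  [b.pre > 15]
37. n18.cnt = 17  [b.pre + 2]
38. n18.hot = "xp"  ["xp"]
39. n18.env = 30  [B.mk * 3 + 54]
40. n16.tag = -8  [(if S.acc then S.env else A.fin) - 2]
41. n16.val = -9  [f.live + S.env - 61]
42. n1.acc = true  [A.tag == B.mk]
43. n1.cnt = -7  [-7]
44. n1.hot = "wx"  ["wx"]
45. n1.env = -2  [A.val + 7]
46. n24.lab = 27  [terminal]
47. n0.acc = false  [S₁.env > -2]
48. n0.cnt = -3  [S₁.cnt * -1 - 10]
49. n0.hot = "nn"  ["nn"]
50. n0.env = 29  [e.lab + 2]

-2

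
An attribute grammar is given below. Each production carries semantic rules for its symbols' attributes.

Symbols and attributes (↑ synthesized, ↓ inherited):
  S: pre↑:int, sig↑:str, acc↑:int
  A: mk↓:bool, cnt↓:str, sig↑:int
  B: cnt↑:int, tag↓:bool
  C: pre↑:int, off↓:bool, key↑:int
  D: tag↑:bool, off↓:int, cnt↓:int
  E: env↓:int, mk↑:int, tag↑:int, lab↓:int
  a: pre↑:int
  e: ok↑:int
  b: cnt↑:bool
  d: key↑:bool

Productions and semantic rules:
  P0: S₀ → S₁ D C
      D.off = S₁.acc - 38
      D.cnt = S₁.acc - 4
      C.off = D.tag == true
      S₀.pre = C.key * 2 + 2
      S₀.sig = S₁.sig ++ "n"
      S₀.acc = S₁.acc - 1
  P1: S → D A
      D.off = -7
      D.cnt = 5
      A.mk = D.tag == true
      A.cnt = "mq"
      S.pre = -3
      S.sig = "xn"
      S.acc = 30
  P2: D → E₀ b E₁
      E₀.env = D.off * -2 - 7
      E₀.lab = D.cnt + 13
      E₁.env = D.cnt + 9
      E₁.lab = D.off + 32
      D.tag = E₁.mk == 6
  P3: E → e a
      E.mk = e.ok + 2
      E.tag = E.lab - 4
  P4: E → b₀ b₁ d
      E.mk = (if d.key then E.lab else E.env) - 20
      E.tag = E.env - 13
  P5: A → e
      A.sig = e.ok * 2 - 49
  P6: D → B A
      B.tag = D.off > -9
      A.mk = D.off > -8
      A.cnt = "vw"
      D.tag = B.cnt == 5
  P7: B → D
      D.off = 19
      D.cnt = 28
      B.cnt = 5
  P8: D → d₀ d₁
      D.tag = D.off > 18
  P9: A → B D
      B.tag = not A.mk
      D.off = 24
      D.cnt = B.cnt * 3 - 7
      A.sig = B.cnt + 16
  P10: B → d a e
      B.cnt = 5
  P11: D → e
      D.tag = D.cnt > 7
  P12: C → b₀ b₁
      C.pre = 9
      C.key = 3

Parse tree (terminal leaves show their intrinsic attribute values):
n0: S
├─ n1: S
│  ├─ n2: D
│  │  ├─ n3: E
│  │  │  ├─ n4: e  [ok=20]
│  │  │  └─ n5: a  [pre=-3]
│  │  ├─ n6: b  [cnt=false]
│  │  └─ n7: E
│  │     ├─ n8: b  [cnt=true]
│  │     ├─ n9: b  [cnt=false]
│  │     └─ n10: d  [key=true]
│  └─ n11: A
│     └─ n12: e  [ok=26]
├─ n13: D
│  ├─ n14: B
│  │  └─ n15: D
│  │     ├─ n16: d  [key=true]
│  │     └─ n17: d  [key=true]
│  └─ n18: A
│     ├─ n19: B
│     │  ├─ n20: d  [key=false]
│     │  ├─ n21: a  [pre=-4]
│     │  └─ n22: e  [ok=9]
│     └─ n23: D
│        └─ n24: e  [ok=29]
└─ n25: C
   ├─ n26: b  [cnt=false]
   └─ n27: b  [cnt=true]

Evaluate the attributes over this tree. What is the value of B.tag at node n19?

1. n2.off = -7  [-7]
2. n2.cnt = 5  [5]
3. n3.env = 7  [D.off * -2 - 7]
4. n3.lab = 18  [D.cnt + 13]
5. n4.ok = 20  [terminal]
6. n5.pre = -3  [terminal]
7. n3.mk = 22  [e.ok + 2]
8. n3.tag = 14  [E.lab - 4]
9. n6.cnt = false  [terminal]
10. n7.env = 14  [D.cnt + 9]
11. n7.lab = 25  [D.off + 32]
12. n8.cnt = true  [terminal]
13. n9.cnt = false  [terminal]
14. n10.key = true  [terminal]
15. n7.mk = 5  [(if d.key then E.lab else E.env) - 20]
16. n7.tag = 1  [E.env - 13]
17. n2.tag = false  [E₁.mk == 6]
18. n11.mk = false  [D.tag == true]
19. n11.cnt = "mq"  ["mq"]
20. n12.ok = 26  [terminal]
21. n11.sig = 3  [e.ok * 2 - 49]
22. n1.pre = -3  [-3]
23. n1.sig = "xn"  ["xn"]
24. n1.acc = 30  [30]
25. n13.off = -8  [S₁.acc - 38]
26. n13.cnt = 26  [S₁.acc - 4]
27. n14.tag = true  [D.off > -9]
28. n15.off = 19  [19]
29. n15.cnt = 28  [28]
30. n16.key = true  [terminal]
31. n17.key = true  [terminal]
32. n15.tag = true  [D.off > 18]
33. n14.cnt = 5  [5]
34. n18.mk = false  [D.off > -8]
35. n18.cnt = "vw"  ["vw"]
36. n19.tag = true  [not A.mk]
37. n20.key = false  [terminal]
38. n21.pre = -4  [terminal]
39. n22.ok = 9  [terminal]
40. n19.cnt = 5  [5]
41. n23.off = 24  [24]
42. n23.cnt = 8  [B.cnt * 3 - 7]
43. n24.ok = 29  [terminal]
44. n23.tag = true  [D.cnt > 7]
45. n18.sig = 21  [B.cnt + 16]
46. n13.tag = true  [B.cnt == 5]
47. n25.off = true  [D.tag == true]
48. n26.cnt = false  [terminal]
49. n27.cnt = true  [terminal]
50. n25.pre = 9  [9]
51. n25.key = 3  [3]
52. n0.pre = 8  [C.key * 2 + 2]
53. n0.sig = "xnn"  [S₁.sig ++ "n"]
54. n0.acc = 29  [S₁.acc - 1]

true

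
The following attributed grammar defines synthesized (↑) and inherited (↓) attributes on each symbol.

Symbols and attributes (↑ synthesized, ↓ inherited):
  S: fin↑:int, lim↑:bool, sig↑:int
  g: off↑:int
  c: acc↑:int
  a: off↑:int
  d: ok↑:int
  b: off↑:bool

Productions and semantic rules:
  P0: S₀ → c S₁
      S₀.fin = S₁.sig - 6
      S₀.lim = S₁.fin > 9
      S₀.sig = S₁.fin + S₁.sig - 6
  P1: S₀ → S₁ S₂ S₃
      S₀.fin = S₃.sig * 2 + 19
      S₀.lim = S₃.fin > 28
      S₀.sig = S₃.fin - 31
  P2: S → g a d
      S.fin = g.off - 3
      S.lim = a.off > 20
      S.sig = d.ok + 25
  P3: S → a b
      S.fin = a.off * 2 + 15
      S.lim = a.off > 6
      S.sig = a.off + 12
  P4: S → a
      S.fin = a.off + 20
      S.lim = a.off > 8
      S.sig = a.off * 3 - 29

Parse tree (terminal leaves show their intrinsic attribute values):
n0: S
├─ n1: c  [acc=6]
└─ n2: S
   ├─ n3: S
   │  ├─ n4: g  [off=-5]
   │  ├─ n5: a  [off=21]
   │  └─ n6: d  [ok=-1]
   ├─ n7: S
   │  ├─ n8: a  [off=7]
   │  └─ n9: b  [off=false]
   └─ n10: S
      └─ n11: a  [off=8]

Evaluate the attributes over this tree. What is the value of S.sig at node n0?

1. n1.acc = 6  [terminal]
2. n4.off = -5  [terminal]
3. n5.off = 21  [terminal]
4. n6.ok = -1  [terminal]
5. n3.fin = -8  [g.off - 3]
6. n3.lim = true  [a.off > 20]
7. n3.sig = 24  [d.ok + 25]
8. n8.off = 7  [terminal]
9. n9.off = false  [terminal]
10. n7.fin = 29  [a.off * 2 + 15]
11. n7.lim = true  [a.off > 6]
12. n7.sig = 19  [a.off + 12]
13. n11.off = 8  [terminal]
14. n10.fin = 28  [a.off + 20]
15. n10.lim = false  [a.off > 8]
16. n10.sig = -5  [a.off * 3 - 29]
17. n2.fin = 9  [S₃.sig * 2 + 19]
18. n2.lim = false  [S₃.fin > 28]
19. n2.sig = -3  [S₃.fin - 31]
20. n0.fin = -9  [S₁.sig - 6]
21. n0.lim = false  [S₁.fin > 9]
22. n0.sig = 0  [S₁.fin + S₁.sig - 6]

0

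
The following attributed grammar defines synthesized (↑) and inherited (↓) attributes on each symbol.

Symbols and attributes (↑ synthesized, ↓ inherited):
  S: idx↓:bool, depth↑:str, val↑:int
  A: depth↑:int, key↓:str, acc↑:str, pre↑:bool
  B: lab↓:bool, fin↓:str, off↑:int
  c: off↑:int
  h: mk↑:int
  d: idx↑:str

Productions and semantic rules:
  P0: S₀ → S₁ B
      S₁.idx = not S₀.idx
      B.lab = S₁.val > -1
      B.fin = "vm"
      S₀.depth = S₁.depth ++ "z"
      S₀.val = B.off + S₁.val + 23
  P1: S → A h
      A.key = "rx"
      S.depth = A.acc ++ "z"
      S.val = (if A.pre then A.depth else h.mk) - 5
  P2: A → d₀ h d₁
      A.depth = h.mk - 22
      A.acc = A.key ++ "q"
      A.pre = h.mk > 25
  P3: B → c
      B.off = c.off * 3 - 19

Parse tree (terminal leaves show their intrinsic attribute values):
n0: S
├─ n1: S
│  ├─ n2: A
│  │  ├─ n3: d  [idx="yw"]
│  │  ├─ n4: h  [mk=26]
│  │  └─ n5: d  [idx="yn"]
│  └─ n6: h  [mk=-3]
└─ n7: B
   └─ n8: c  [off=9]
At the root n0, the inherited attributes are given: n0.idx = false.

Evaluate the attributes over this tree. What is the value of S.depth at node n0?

1. n0.idx = false  [given at root]
2. n1.idx = true  [not S₀.idx]
3. n2.key = "rx"  ["rx"]
4. n3.idx = "yw"  [terminal]
5. n4.mk = 26  [terminal]
6. n5.idx = "yn"  [terminal]
7. n2.depth = 4  [h.mk - 22]
8. n2.acc = "rxq"  [A.key ++ "q"]
9. n2.pre = true  [h.mk > 25]
10. n6.mk = -3  [terminal]
11. n1.depth = "rxqz"  [A.acc ++ "z"]
12. n1.val = -1  [(if A.pre then A.depth else h.mk) - 5]
13. n7.lab = false  [S₁.val > -1]
14. n7.fin = "vm"  ["vm"]
15. n8.off = 9  [terminal]
16. n7.off = 8  [c.off * 3 - 19]
17. n0.depth = "rxqzz"  [S₁.depth ++ "z"]
18. n0.val = 30  [B.off + S₁.val + 23]

"rxqzz"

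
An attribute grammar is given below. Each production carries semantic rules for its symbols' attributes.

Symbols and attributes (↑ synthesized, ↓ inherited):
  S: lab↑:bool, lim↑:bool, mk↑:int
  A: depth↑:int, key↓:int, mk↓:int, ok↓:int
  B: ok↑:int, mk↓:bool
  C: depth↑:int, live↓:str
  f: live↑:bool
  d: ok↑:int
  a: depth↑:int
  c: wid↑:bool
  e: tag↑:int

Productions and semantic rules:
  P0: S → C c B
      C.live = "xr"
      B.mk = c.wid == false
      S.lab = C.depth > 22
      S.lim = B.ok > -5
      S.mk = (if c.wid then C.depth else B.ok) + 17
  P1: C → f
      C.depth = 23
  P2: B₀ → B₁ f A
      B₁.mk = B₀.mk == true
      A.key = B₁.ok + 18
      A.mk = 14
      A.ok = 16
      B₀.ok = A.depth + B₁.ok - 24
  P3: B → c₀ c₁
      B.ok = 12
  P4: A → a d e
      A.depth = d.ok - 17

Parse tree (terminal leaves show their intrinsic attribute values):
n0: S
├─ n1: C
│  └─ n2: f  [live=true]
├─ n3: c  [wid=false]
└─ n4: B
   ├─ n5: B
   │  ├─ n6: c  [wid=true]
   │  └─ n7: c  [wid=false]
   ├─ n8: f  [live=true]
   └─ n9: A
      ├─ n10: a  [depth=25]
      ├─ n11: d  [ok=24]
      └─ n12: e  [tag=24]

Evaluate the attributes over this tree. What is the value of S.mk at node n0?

1. n1.live = "xr"  ["xr"]
2. n2.live = true  [terminal]
3. n1.depth = 23  [23]
4. n3.wid = false  [terminal]
5. n4.mk = true  [c.wid == false]
6. n5.mk = true  [B₀.mk == true]
7. n6.wid = true  [terminal]
8. n7.wid = false  [terminal]
9. n5.ok = 12  [12]
10. n8.live = true  [terminal]
11. n9.key = 30  [B₁.ok + 18]
12. n9.mk = 14  [14]
13. n9.ok = 16  [16]
14. n10.depth = 25  [terminal]
15. n11.ok = 24  [terminal]
16. n12.tag = 24  [terminal]
17. n9.depth = 7  [d.ok - 17]
18. n4.ok = -5  [A.depth + B₁.ok - 24]
19. n0.lab = true  [C.depth > 22]
20. n0.lim = false  [B.ok > -5]
21. n0.mk = 12  [(if c.wid then C.depth else B.ok) + 17]

12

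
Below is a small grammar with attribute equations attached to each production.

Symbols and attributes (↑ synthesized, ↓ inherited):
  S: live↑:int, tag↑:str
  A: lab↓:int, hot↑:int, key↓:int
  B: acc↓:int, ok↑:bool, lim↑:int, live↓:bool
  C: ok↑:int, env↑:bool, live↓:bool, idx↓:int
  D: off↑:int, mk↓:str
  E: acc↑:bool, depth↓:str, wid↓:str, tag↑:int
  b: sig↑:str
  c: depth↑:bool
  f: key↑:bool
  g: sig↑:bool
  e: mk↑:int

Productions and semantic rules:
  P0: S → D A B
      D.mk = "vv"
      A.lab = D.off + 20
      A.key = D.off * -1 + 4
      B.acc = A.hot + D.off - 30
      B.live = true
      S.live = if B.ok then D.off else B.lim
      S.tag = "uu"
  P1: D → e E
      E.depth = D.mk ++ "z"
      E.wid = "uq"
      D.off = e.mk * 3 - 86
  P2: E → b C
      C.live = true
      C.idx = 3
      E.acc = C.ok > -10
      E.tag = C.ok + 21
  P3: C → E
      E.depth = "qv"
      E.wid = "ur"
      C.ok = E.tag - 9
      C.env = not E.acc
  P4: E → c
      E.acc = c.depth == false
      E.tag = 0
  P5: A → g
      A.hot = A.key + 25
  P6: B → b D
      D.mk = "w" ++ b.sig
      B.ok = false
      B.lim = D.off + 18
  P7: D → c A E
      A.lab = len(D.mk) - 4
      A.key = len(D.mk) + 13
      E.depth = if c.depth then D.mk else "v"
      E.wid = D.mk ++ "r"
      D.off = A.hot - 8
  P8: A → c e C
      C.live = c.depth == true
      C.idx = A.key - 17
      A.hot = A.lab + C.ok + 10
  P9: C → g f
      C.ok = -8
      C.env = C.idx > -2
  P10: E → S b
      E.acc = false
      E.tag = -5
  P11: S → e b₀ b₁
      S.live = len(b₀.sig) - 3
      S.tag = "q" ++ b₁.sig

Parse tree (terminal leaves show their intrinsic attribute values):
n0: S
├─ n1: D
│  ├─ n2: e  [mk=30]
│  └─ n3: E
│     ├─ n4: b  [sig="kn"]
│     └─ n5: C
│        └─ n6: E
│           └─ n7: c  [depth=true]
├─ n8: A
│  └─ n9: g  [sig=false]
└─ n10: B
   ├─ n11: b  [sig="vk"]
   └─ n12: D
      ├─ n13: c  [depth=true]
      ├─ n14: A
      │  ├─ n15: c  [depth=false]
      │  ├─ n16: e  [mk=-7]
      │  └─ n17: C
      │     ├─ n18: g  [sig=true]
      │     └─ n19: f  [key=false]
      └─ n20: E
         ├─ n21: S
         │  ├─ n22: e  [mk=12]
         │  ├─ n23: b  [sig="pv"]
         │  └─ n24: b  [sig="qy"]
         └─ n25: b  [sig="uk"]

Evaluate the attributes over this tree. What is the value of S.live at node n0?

1. n1.mk = "vv"  ["vv"]
2. n2.mk = 30  [terminal]
3. n3.depth = "vvz"  [D.mk ++ "z"]
4. n3.wid = "uq"  ["uq"]
5. n4.sig = "kn"  [terminal]
6. n5.live = true  [true]
7. n5.idx = 3  [3]
8. n6.depth = "qv"  ["qv"]
9. n6.wid = "ur"  ["ur"]
10. n7.depth = true  [terminal]
11. n6.acc = false  [c.depth == false]
12. n6.tag = 0  [0]
13. n5.ok = -9  [E.tag - 9]
14. n5.env = true  [not E.acc]
15. n3.acc = true  [C.ok > -10]
16. n3.tag = 12  [C.ok + 21]
17. n1.off = 4  [e.mk * 3 - 86]
18. n8.lab = 24  [D.off + 20]
19. n8.key = 0  [D.off * -1 + 4]
20. n9.sig = false  [terminal]
21. n8.hot = 25  [A.key + 25]
22. n10.acc = -1  [A.hot + D.off - 30]
23. n10.live = true  [true]
24. n11.sig = "vk"  [terminal]
25. n12.mk = "wvk"  ["w" ++ b.sig]
26. n13.depth = true  [terminal]
27. n14.lab = -1  [len(D.mk) - 4]
28. n14.key = 16  [len(D.mk) + 13]
29. n15.depth = false  [terminal]
30. n16.mk = -7  [terminal]
31. n17.live = false  [c.depth == true]
32. n17.idx = -1  [A.key - 17]
33. n18.sig = true  [terminal]
34. n19.key = false  [terminal]
35. n17.ok = -8  [-8]
36. n17.env = true  [C.idx > -2]
37. n14.hot = 1  [A.lab + C.ok + 10]
38. n20.depth = "wvk"  [if c.depth then D.mk else "v"]
39. n20.wid = "wvkr"  [D.mk ++ "r"]
40. n22.mk = 12  [terminal]
41. n23.sig = "pv"  [terminal]
42. n24.sig = "qy"  [terminal]
43. n21.live = -1  [len(b₀.sig) - 3]
44. n21.tag = "qqy"  ["q" ++ b₁.sig]
45. n25.sig = "uk"  [terminal]
46. n20.acc = false  [false]
47. n20.tag = -5  [-5]
48. n12.off = -7  [A.hot - 8]
49. n10.ok = false  [false]
50. n10.lim = 11  [D.off + 18]
51. n0.live = 11  [if B.ok then D.off else B.lim]
52. n0.tag = "uu"  ["uu"]

11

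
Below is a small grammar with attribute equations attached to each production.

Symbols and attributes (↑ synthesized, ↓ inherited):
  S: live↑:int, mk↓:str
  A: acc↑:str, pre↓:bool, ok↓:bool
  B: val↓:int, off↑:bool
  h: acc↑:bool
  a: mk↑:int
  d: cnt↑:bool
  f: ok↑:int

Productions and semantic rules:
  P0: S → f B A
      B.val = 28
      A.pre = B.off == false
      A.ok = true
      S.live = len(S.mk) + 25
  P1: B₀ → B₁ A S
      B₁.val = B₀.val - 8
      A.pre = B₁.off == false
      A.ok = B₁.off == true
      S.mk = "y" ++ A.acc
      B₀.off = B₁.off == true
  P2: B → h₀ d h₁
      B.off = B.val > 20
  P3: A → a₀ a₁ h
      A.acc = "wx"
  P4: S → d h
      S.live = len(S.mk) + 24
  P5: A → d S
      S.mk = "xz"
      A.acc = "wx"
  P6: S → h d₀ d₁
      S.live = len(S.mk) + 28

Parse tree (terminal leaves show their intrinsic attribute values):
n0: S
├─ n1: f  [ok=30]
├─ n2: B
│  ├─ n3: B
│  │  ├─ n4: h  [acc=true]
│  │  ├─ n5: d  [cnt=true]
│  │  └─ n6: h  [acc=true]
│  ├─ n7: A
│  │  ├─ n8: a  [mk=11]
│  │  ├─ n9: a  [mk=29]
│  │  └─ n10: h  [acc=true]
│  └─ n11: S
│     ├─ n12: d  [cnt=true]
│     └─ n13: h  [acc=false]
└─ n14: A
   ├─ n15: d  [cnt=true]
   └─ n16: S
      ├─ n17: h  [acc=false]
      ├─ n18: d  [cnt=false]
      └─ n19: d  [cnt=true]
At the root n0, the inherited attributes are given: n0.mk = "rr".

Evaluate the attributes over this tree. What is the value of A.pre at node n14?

1. n0.mk = "rr"  [given at root]
2. n1.ok = 30  [terminal]
3. n2.val = 28  [28]
4. n3.val = 20  [B₀.val - 8]
5. n4.acc = true  [terminal]
6. n5.cnt = true  [terminal]
7. n6.acc = true  [terminal]
8. n3.off = false  [B.val > 20]
9. n7.pre = true  [B₁.off == false]
10. n7.ok = false  [B₁.off == true]
11. n8.mk = 11  [terminal]
12. n9.mk = 29  [terminal]
13. n10.acc = true  [terminal]
14. n7.acc = "wx"  ["wx"]
15. n11.mk = "ywx"  ["y" ++ A.acc]
16. n12.cnt = true  [terminal]
17. n13.acc = false  [terminal]
18. n11.live = 27  [len(S.mk) + 24]
19. n2.off = false  [B₁.off == true]
20. n14.pre = true  [B.off == false]
21. n14.ok = true  [true]
22. n15.cnt = true  [terminal]
23. n16.mk = "xz"  ["xz"]
24. n17.acc = false  [terminal]
25. n18.cnt = false  [terminal]
26. n19.cnt = true  [terminal]
27. n16.live = 30  [len(S.mk) + 28]
28. n14.acc = "wx"  ["wx"]
29. n0.live = 27  [len(S.mk) + 25]

true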